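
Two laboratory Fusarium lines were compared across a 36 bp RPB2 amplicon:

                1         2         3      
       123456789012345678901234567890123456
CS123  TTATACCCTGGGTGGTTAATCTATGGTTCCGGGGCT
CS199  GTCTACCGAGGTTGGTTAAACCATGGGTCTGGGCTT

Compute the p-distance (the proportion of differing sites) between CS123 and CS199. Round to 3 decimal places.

The sequences differ at positions 1 (T/G), 3 (A/C), 8 (C/G), 9 (T/A), 12 (G/T), 20 (T/A), 22 (T/C), 27 (T/G), 30 (C/T), 34 (G/C), 35 (C/T).
There are 11 differences over 36 sites, so p = 11/36 = 0.306.

0.306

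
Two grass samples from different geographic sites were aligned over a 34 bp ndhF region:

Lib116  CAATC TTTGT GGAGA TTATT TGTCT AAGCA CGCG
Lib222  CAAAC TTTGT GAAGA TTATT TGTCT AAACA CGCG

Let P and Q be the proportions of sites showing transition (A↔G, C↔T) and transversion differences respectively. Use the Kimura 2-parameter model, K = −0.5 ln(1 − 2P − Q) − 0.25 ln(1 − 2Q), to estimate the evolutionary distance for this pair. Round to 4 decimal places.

Mismatches occur at site 4 (T↔A, transversion), site 12 (G↔A, transition), site 28 (G↔A, transition).
Of the 3 differences, 2 transitions and 1 transversion over 34 sites: P = 2/34 = 0.058824, Q = 1/34 = 0.029412.
d = −0.5·ln(0.852940) − 0.25·ln(0.941176) = −0.5·(-0.159066) − 0.25·(-0.060625) = 0.0947.

0.0947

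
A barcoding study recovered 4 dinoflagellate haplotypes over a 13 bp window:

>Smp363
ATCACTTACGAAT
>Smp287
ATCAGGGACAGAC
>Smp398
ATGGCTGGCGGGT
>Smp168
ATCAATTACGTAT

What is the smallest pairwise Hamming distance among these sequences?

Pairwise Hamming distances:
  Smp363 vs Smp287: 6
  Smp363 vs Smp398: 6
  Smp363 vs Smp168: 2
  Smp287 vs Smp398: 8
  Smp287 vs Smp168: 6
  Smp398 vs Smp168: 7
The smallest is 2, between Smp363 and Smp168.

2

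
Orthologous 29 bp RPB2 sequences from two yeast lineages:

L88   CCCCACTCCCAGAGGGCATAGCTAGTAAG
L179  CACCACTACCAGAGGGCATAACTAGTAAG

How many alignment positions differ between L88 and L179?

3

The sequences differ at positions 2 (C/A), 8 (C/A), 21 (G/A).
That gives 3 mismatches out of 29 aligned sites, so the Hamming distance is 3.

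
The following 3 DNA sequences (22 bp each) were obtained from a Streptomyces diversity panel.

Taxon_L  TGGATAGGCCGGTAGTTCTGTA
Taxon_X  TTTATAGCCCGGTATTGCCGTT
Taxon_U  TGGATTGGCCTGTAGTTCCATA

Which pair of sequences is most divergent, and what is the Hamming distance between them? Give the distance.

Pairwise Hamming distances:
  Taxon_L vs Taxon_X: 7
  Taxon_L vs Taxon_U: 4
  Taxon_X vs Taxon_U: 9
The largest is 9, between Taxon_X and Taxon_U.

9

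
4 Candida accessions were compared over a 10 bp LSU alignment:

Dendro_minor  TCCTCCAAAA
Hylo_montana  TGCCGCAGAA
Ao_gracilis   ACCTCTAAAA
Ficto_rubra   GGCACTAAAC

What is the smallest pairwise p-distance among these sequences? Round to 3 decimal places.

Pairwise Hamming distances:
  Dendro_minor vs Hylo_montana: 4
  Dendro_minor vs Ao_gracilis: 2
  Dendro_minor vs Ficto_rubra: 5
  Hylo_montana vs Ao_gracilis: 6
  Hylo_montana vs Ficto_rubra: 6
  Ao_gracilis vs Ficto_rubra: 4
The smallest is 2 mismatches, between Dendro_minor and Ao_gracilis; p = 2/10 = 0.200.

0.200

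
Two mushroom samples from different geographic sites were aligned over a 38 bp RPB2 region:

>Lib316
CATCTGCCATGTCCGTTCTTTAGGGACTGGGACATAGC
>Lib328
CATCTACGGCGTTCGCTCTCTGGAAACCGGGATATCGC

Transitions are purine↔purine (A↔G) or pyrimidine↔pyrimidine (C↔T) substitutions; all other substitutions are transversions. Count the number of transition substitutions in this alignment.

Mismatches occur at site 6 (G→A, transition), site 8 (C→G, transversion), site 9 (A→G, transition), site 10 (T→C, transition), site 13 (C→T, transition), site 16 (T→C, transition), site 20 (T→C, transition), site 22 (A→G, transition), site 24 (G→A, transition), site 25 (G→A, transition), site 28 (T→C, transition), site 33 (C→T, transition), site 36 (A→C, transversion).
Of the 13 differences, 11 transitions and 2 transversions, so the answer is 11.

11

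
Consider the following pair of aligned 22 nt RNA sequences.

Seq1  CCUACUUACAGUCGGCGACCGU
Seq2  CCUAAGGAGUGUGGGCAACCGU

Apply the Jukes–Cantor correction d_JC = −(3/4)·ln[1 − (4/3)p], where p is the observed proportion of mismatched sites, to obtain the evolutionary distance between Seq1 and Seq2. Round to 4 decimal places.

Differing sites — 5:C/A; 6:U/G; 7:U/G; 9:C/G; 10:A/U; 13:C/G; 17:G/A.
p = 7/22 = 0.318182.
d = −0.75 · ln(1 − (4/3)·0.318182) = −0.75 · ln(0.575757) = −0.75 · (-0.552070) = 0.4141.

0.4141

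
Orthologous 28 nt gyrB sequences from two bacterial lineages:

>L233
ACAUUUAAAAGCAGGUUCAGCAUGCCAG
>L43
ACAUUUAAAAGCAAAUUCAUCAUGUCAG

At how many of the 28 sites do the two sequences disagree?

4

The sequences differ at positions 14 (G/A), 15 (G/A), 20 (G/U), 25 (C/U).
That gives 4 mismatches out of 28 aligned sites, so the Hamming distance is 4.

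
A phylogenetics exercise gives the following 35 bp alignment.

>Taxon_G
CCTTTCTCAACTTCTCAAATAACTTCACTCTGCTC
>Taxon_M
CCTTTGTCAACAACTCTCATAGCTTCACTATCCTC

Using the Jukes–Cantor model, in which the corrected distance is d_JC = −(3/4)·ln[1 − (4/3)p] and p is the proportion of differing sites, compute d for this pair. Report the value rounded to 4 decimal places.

Differing sites — 6:C/G; 12:T/A; 13:T/A; 17:A/T; 18:A/C; 22:A/G; 30:C/A; 32:G/C.
p = 8/35 = 0.228571.
d = −0.75 · ln(1 − (4/3)·0.228571) = −0.75 · ln(0.695239) = −0.75 · (-0.363500) = 0.2726.

0.2726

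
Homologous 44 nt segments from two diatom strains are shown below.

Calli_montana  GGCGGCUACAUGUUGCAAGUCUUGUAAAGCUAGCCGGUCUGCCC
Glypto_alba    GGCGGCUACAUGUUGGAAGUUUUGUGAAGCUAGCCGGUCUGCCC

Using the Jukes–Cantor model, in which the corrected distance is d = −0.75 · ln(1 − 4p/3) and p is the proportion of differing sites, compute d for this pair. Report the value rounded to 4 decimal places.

Mismatches occur at site 16 (C/G), site 21 (C/U), site 26 (A/G).
p = 3/44 = 0.068182.
d = −0.75 · ln(1 − (4/3)·0.068182) = −0.75 · ln(0.909091) = −0.75 · (-0.095310) = 0.0715.

0.0715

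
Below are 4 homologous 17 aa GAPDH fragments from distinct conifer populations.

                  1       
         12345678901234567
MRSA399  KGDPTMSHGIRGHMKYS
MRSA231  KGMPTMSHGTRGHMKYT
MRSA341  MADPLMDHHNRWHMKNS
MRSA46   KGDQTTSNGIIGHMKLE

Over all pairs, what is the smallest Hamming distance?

Pairwise Hamming distances:
  MRSA399 vs MRSA231: 3
  MRSA399 vs MRSA341: 8
  MRSA399 vs MRSA46: 6
  MRSA231 vs MRSA341: 10
  MRSA231 vs MRSA46: 8
  MRSA341 vs MRSA46: 13
The smallest is 3, between MRSA399 and MRSA231.

3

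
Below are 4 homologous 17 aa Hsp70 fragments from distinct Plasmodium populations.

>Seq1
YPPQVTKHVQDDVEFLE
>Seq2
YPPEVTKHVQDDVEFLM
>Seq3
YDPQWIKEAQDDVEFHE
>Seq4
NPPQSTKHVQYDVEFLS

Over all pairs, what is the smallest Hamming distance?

Pairwise Hamming distances:
  Seq1 vs Seq2: 2
  Seq1 vs Seq3: 6
  Seq1 vs Seq4: 4
  Seq2 vs Seq3: 8
  Seq2 vs Seq4: 5
  Seq3 vs Seq4: 9
The smallest is 2, between Seq1 and Seq2.

2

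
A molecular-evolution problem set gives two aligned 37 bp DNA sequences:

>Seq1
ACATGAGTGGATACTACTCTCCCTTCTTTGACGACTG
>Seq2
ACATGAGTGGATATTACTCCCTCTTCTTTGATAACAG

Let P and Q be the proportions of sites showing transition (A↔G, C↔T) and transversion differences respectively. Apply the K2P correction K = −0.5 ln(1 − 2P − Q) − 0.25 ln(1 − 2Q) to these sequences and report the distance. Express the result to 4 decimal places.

0.1903

Mismatches occur at site 14 (C/T, transition), site 20 (T/C, transition), site 22 (C/T, transition), site 32 (C/T, transition), site 33 (G/A, transition), site 36 (T/A, transversion).
Of the 6 differences, 5 transitions and 1 transversion over 37 sites: P = 5/37 = 0.135135, Q = 1/37 = 0.027027.
d = −0.5·ln(0.702703) − 0.25·ln(0.945946) = −0.5·(-0.352821) − 0.25·(-0.055570) = 0.1903.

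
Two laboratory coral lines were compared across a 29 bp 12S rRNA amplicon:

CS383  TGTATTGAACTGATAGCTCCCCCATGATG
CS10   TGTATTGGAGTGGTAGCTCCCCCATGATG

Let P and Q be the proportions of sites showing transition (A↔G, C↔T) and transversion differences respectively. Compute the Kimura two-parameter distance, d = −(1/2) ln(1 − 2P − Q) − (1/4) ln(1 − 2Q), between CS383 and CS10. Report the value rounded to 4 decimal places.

0.1125

Differing sites — 8:A/G (Ti); 10:C/G (Tv); 13:A/G (Ti).
Of the 3 differences, 2 transitions and 1 transversion over 29 sites: P = 2/29 = 0.068966, Q = 1/29 = 0.034483.
d = −0.5·ln(0.827585) − 0.25·ln(0.931034) = −0.5·(-0.189243) − 0.25·(-0.071459) = 0.1125.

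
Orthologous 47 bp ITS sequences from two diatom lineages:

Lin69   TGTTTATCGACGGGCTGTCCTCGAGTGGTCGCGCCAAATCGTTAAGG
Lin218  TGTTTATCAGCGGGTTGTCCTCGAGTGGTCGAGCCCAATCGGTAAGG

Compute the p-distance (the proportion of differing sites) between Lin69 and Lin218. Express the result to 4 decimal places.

Differing sites — 9:G/A; 10:A/G; 15:C/T; 32:C/A; 36:A/C; 42:T/G.
There are 6 differences over 47 sites, so p = 6/47 = 0.1277.

0.1277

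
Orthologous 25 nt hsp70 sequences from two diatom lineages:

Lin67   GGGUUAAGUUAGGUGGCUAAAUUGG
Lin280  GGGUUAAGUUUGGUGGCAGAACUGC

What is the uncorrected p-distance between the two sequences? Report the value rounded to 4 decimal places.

0.2000

Differing sites — 11:A/U; 18:U/A; 19:A/G; 22:U/C; 25:G/C.
There are 5 differences over 25 sites, so p = 5/25 = 0.2000.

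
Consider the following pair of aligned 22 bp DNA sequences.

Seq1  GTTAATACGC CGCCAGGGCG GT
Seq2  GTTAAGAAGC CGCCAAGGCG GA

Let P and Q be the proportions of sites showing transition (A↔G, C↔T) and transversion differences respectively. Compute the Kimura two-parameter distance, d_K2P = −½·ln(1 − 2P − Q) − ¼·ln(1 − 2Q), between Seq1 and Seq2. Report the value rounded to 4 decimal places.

0.2085

Differing sites — 6:T/G (Tv); 8:C/A (Tv); 16:G/A (Ti); 22:T/A (Tv).
Of the 4 differences, 1 transition and 3 transversions over 22 sites: P = 1/22 = 0.045455, Q = 3/22 = 0.136364.
d = −0.5·ln(0.772726) − 0.25·ln(0.727272) = −0.5·(-0.257831) − 0.25·(-0.318455) = 0.2085.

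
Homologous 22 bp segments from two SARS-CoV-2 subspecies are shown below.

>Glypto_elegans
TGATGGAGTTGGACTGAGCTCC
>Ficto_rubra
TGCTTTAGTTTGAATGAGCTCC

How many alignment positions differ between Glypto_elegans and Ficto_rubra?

5

The sequences differ at positions 3 (A/C), 5 (G/T), 6 (G/T), 11 (G/T), 14 (C/A).
That gives 5 mismatches out of 22 aligned sites, so the Hamming distance is 5.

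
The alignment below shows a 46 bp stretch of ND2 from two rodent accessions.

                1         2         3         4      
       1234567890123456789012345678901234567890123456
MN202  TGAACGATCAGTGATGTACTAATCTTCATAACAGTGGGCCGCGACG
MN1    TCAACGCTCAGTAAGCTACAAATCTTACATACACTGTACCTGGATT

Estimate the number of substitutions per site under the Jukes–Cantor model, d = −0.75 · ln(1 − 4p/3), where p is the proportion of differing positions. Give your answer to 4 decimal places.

Differing sites — 2:G/C; 7:A/C; 13:G/A; 15:T/G; 16:G/C; 20:T/A; 27:C/A; 28:A/C; 29:T/A; 30:A/T; 34:G/C; 37:G/T; 38:G/A; 41:G/T; 42:C/G; 45:C/T; 46:G/T.
p = 17/46 = 0.369565.
d = −0.75 · ln(1 − (4/3)·0.369565) = −0.75 · ln(0.507247) = −0.75 · (-0.678757) = 0.5091.

0.5091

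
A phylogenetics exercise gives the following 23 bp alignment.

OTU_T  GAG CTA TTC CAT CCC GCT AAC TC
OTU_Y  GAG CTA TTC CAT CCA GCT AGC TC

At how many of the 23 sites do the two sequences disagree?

Differing sites — 15:C/A; 20:A/G.
That gives 2 mismatches out of 23 aligned sites, so the Hamming distance is 2.

2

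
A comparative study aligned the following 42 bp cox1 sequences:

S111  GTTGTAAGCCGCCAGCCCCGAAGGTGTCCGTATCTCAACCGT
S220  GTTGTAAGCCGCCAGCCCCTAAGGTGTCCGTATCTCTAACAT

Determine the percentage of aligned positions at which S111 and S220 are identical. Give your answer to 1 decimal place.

90.5%

Differing sites — 20:G/T; 37:A/T; 39:C/A; 41:G/A.
38 of the 42 sites match, so the percent identity is 38/42 × 100 = 90.5%.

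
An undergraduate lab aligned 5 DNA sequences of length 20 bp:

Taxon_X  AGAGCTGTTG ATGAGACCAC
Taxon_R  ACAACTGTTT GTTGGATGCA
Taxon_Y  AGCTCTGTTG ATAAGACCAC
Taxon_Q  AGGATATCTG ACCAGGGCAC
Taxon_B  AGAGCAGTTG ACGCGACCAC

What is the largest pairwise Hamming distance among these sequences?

16

Pairwise Hamming distances:
  Taxon_X vs Taxon_R: 10
  Taxon_X vs Taxon_Y: 3
  Taxon_X vs Taxon_Q: 10
  Taxon_X vs Taxon_B: 3
  Taxon_R vs Taxon_Y: 11
  Taxon_R vs Taxon_Q: 16
  Taxon_R vs Taxon_B: 12
  Taxon_Y vs Taxon_Q: 10
  Taxon_Y vs Taxon_B: 6
  Taxon_Q vs Taxon_B: 9
The largest is 16, between Taxon_R and Taxon_Q.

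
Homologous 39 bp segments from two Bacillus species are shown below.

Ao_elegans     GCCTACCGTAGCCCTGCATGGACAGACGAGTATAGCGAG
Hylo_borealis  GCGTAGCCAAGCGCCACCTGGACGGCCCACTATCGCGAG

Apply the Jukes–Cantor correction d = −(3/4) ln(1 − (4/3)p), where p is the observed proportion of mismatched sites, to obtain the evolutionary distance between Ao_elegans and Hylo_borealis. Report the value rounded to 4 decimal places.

0.4408

The sequences differ at positions 3 (C/G), 6 (C/G), 8 (G/C), 9 (T/A), 13 (C/G), 15 (T/C), 16 (G/A), 18 (A/C), 24 (A/G), 26 (A/C), 28 (G/C), 30 (G/C), 34 (A/C).
p = 13/39 = 0.333333.
d = −0.75 · ln(1 − (4/3)·0.333333) = −0.75 · ln(0.555556) = −0.75 · (-0.587786) = 0.4408.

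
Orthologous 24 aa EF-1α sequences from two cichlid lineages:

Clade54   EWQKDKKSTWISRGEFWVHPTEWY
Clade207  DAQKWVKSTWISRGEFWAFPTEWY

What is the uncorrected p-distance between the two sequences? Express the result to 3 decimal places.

Mismatches occur at site 1 (E↔D), site 2 (W↔A), site 5 (D↔W), site 6 (K↔V), site 18 (V↔A), site 19 (H↔F).
There are 6 differences over 24 sites, so p = 6/24 = 0.250.

0.250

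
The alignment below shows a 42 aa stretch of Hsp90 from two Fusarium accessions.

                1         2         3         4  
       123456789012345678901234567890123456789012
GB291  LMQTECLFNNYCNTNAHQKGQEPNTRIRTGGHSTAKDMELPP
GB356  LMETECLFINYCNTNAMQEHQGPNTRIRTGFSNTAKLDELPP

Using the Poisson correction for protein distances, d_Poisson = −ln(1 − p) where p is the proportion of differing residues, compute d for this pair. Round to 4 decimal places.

0.3037

Mismatches occur at site 3 (Q/E), site 9 (N/I), site 17 (H/M), site 19 (K/E), site 20 (G/H), site 22 (E/G), site 31 (G/F), site 32 (H/S), site 33 (S/N), site 37 (D/L), site 38 (M/D).
p = 11/42 = 0.261905.
d = −ln(1 − 0.261905) = −ln(0.738095) = 0.3037.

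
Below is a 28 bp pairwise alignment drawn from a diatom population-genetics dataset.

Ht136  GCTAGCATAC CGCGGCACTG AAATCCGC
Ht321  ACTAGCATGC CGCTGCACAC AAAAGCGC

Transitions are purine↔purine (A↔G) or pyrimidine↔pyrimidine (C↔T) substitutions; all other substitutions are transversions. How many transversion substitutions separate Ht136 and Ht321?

5

The sequences differ at positions 1 (G/A, transition), 9 (A/G, transition), 14 (G/T, transversion), 19 (T/A, transversion), 20 (G/C, transversion), 24 (T/A, transversion), 25 (C/G, transversion).
Of the 7 differences, 2 transitions and 5 transversions, so the answer is 5.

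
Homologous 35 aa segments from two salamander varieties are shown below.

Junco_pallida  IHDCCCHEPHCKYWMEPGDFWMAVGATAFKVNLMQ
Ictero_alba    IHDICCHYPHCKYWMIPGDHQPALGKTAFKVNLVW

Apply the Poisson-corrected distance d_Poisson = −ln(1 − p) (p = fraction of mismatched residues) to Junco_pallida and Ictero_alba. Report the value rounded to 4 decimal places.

The sequences differ at positions 4 (C/I), 8 (E/Y), 16 (E/I), 20 (F/H), 21 (W/Q), 22 (M/P), 24 (V/L), 26 (A/K), 34 (M/V), 35 (Q/W).
p = 10/35 = 0.285714.
d = −ln(1 − 0.285714) = −ln(0.714286) = 0.3365.

0.3365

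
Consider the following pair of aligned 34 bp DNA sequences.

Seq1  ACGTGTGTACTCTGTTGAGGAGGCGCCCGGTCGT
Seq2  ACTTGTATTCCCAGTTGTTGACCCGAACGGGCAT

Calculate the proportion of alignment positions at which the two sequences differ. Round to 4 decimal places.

Differing sites — 3:G/T; 7:G/A; 9:A/T; 11:T/C; 13:T/A; 18:A/T; 19:G/T; 22:G/C; 23:G/C; 26:C/A; 27:C/A; 31:T/G; 33:G/A.
There are 13 differences over 34 sites, so p = 13/34 = 0.3824.

0.3824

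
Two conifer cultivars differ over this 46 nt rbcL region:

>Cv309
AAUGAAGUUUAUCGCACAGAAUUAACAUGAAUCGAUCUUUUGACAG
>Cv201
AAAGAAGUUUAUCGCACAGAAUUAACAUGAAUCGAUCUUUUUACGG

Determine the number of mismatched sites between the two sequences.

The sequences differ at positions 3 (U/A), 42 (G/U), 45 (A/G).
That gives 3 mismatches out of 46 aligned sites, so the Hamming distance is 3.

3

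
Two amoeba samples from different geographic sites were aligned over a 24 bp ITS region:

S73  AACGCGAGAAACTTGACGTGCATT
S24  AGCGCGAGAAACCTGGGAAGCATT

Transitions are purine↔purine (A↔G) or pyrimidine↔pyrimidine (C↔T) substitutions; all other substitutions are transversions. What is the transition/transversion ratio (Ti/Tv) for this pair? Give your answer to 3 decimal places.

The sequences differ at positions 2 (A/G, transition), 13 (T/C, transition), 16 (A/G, transition), 17 (C/G, transversion), 18 (G/A, transition), 19 (T/A, transversion).
Of the 6 differences, 4 transitions and 2 transversions, so Ti/Tv = 4/2 = 2.000.

2.000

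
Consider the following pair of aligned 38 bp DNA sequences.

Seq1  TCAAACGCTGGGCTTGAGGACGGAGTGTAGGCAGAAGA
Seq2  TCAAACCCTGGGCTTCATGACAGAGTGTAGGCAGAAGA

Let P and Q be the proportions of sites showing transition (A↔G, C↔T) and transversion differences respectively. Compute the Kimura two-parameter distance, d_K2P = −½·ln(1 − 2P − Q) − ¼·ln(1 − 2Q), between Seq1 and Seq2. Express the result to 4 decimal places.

Mismatches occur at site 7 (G→C, transversion), site 16 (G→C, transversion), site 18 (G→T, transversion), site 22 (G→A, transition).
Of the 4 differences, 1 transition and 3 transversions over 38 sites: P = 1/38 = 0.026316, Q = 3/38 = 0.078947.
d = −0.5·ln(0.868421) − 0.25·ln(0.842106) = −0.5·(-0.141079) − 0.25·(-0.171849) = 0.1135.

0.1135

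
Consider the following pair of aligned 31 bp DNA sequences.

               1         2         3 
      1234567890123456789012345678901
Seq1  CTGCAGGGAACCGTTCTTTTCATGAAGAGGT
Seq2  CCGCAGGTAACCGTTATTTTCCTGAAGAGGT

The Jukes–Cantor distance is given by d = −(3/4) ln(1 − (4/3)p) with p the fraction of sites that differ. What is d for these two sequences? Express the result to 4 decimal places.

Differing sites — 2:T/C; 8:G/T; 16:C/A; 22:A/C.
p = 4/31 = 0.129032.
d = −0.75 · ln(1 − (4/3)·0.129032) = −0.75 · ln(0.827957) = −0.75 · (-0.188794) = 0.1416.

0.1416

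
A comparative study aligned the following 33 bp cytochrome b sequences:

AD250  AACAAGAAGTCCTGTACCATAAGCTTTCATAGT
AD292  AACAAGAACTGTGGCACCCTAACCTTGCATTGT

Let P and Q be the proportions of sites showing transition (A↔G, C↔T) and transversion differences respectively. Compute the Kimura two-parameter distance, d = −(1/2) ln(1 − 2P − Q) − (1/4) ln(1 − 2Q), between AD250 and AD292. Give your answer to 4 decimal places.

Mismatches occur at site 9 (G/C, transversion), site 11 (C/G, transversion), site 12 (C/T, transition), site 13 (T/G, transversion), site 15 (T/C, transition), site 19 (A/C, transversion), site 23 (G/C, transversion), site 27 (T/G, transversion), site 31 (A/T, transversion).
Of the 9 differences, 2 transitions and 7 transversions over 33 sites: P = 2/33 = 0.060606, Q = 7/33 = 0.212121.
d = −0.5·ln(0.666667) − 0.25·ln(0.575758) = −0.5·(-0.405465) − 0.25·(-0.552068) = 0.3407.

0.3407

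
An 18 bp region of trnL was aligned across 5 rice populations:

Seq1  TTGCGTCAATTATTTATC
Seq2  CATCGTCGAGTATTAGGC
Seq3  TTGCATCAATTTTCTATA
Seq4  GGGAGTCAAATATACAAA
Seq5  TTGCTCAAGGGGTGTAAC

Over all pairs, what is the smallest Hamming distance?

4

Pairwise Hamming distances:
  Seq1 vs Seq2: 8
  Seq1 vs Seq3: 4
  Seq1 vs Seq4: 8
  Seq1 vs Seq5: 9
  Seq2 vs Seq3: 12
  Seq2 vs Seq4: 11
  Seq2 vs Seq5: 14
  Seq3 vs Seq4: 9
  Seq3 vs Seq5: 10
  Seq4 vs Seq5: 13
The smallest is 4, between Seq1 and Seq3.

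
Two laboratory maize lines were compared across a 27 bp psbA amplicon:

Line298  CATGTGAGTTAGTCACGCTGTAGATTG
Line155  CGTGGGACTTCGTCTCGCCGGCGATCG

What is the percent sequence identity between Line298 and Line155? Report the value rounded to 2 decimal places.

Mismatches occur at site 2 (A/G), site 5 (T/G), site 8 (G/C), site 11 (A/C), site 15 (A/T), site 19 (T/C), site 21 (T/G), site 22 (A/C), site 26 (T/C).
18 of the 27 sites match, so the percent identity is 18/27 × 100 = 66.67%.

66.67%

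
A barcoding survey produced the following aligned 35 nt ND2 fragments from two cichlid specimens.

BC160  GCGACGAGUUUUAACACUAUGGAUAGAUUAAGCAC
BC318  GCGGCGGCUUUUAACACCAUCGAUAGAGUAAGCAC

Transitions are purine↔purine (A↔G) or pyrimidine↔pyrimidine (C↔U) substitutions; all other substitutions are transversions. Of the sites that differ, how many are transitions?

The sequences differ at positions 4 (A/G, transition), 7 (A/G, transition), 8 (G/C, transversion), 18 (U/C, transition), 21 (G/C, transversion), 28 (U/G, transversion).
Of the 6 differences, 3 transitions and 3 transversions, so the answer is 3.

3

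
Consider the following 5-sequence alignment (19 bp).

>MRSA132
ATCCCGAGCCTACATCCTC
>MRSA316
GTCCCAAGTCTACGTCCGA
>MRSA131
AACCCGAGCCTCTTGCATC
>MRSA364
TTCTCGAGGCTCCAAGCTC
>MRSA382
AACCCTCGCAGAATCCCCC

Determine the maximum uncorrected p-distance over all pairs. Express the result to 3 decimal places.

Pairwise Hamming distances:
  MRSA132 vs MRSA316: 6
  MRSA132 vs MRSA131: 6
  MRSA132 vs MRSA364: 6
  MRSA132 vs MRSA382: 9
  MRSA316 vs MRSA131: 11
  MRSA316 vs MRSA364: 10
  MRSA316 vs MRSA382: 12
  MRSA131 vs MRSA364: 9
  MRSA131 vs MRSA382: 9
  MRSA364 vs MRSA382: 14
The largest is 14 mismatches, between MRSA364 and MRSA382; p = 14/19 = 0.737.

0.737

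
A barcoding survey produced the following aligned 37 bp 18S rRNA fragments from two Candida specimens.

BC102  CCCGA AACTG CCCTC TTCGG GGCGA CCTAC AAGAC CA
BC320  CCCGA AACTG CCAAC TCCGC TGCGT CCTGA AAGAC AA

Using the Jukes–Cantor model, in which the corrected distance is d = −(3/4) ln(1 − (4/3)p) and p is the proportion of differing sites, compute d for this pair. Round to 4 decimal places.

0.2940

Mismatches occur at site 13 (C↔A), site 14 (T↔A), site 17 (T↔C), site 20 (G↔C), site 21 (G↔T), site 25 (A↔T), site 29 (A↔G), site 30 (C↔A), site 36 (C↔A).
p = 9/37 = 0.243243.
d = −0.75 · ln(1 − (4/3)·0.243243) = −0.75 · ln(0.675676) = −0.75 · (-0.392042) = 0.2940.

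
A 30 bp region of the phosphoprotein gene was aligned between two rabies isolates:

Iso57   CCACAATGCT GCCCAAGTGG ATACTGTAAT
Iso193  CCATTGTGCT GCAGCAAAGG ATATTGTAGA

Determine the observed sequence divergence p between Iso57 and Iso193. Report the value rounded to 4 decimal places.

Mismatches occur at site 4 (C→T), site 5 (A→T), site 6 (A→G), site 13 (C→A), site 14 (C→G), site 15 (A→C), site 17 (G→A), site 18 (T→A), site 24 (C→T), site 29 (A→G), site 30 (T→A).
There are 11 differences over 30 sites, so p = 11/30 = 0.3667.

0.3667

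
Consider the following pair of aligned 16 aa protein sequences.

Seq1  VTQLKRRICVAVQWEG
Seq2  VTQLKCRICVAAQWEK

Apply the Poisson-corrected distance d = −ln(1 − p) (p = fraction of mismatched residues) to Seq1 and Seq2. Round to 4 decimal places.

The sequences differ at positions 6 (R/C), 12 (V/A), 16 (G/K).
p = 3/16 = 0.187500.
d = −ln(1 − 0.187500) = −ln(0.812500) = 0.2076.

0.2076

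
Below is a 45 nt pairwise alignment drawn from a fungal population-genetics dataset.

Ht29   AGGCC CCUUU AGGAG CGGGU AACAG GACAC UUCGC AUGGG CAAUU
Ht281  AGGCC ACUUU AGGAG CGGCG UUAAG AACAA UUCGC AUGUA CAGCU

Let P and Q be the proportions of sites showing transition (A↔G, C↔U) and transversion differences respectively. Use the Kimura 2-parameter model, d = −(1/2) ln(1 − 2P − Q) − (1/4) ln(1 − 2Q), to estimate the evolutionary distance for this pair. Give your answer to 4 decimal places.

Differing sites — 6:C/A (Tv); 19:G/C (Tv); 20:U/G (Tv); 21:A/U (Tv); 22:A/U (Tv); 23:C/A (Tv); 26:G/A (Ti); 30:C/A (Tv); 39:G/U (Tv); 40:G/A (Ti); 43:A/G (Ti); 44:U/C (Ti).
Of the 12 differences, 4 transitions and 8 transversions over 45 sites: P = 4/45 = 0.088889, Q = 8/45 = 0.177778.
d = −0.5·ln(0.644444) − 0.25·ln(0.644444) = −0.5·(-0.439367) − 0.25·(-0.439367) = 0.3295.

0.3295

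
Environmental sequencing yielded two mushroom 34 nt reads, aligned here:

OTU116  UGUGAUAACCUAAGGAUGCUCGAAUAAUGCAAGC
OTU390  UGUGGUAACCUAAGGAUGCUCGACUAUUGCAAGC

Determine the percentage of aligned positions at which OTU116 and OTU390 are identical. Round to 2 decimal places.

Differing sites — 5:A/G; 24:A/C; 27:A/U.
31 of the 34 sites match, so the percent identity is 31/34 × 100 = 91.18%.

91.18%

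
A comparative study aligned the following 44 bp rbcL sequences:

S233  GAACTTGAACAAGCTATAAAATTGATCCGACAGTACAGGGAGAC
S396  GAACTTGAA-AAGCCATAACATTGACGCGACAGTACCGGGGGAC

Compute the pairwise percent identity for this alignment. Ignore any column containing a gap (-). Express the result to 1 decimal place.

Excluding the 1 gap column leaves 43 comparable sites.
Mismatches occur at site 15 (T→C), site 20 (A→C), site 26 (T→C), site 27 (C→G), site 37 (A→C), site 41 (A→G).
37 of the 43 comparable sites match, so the percent identity is 37/43 × 100 = 86.0%.

86.0%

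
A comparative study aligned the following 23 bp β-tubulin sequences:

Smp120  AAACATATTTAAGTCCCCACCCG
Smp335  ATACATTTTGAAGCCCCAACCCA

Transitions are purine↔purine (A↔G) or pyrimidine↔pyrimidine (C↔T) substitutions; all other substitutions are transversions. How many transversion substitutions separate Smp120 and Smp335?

Differing sites — 2:A/T (Tv); 7:A/T (Tv); 10:T/G (Tv); 14:T/C (Ti); 18:C/A (Tv); 23:G/A (Ti).
Of the 6 differences, 2 transitions and 4 transversions, so the answer is 4.

4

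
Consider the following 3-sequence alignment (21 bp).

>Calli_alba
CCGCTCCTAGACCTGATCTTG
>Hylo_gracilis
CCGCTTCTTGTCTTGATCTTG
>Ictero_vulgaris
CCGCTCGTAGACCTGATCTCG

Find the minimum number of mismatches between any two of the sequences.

2

Pairwise Hamming distances:
  Calli_alba vs Hylo_gracilis: 4
  Calli_alba vs Ictero_vulgaris: 2
  Hylo_gracilis vs Ictero_vulgaris: 6
The smallest is 2, between Calli_alba and Ictero_vulgaris.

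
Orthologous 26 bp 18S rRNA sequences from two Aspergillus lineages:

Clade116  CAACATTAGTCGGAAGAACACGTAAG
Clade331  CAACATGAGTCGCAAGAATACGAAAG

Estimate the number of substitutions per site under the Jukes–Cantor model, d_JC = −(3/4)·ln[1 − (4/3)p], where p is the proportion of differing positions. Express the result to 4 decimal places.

0.1722

The sequences differ at positions 7 (T/G), 13 (G/C), 19 (C/T), 23 (T/A).
p = 4/26 = 0.153846.
d = −0.75 · ln(1 − (4/3)·0.153846) = −0.75 · ln(0.794872) = −0.75 · (-0.229574) = 0.1722.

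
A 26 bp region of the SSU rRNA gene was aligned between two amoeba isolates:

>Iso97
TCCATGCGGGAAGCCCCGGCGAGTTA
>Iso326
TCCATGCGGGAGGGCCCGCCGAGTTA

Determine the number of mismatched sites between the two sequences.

Mismatches occur at site 12 (A→G), site 14 (C→G), site 19 (G→C).
That gives 3 mismatches out of 26 aligned sites, so the Hamming distance is 3.

3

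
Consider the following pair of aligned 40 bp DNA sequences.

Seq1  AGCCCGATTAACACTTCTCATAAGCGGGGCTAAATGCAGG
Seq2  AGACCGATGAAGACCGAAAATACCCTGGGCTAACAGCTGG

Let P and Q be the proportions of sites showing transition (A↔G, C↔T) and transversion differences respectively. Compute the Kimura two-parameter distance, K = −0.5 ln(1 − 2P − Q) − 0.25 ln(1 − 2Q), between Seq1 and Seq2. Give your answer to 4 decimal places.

The sequences differ at positions 3 (C/A, transversion), 9 (T/G, transversion), 12 (C/G, transversion), 15 (T/C, transition), 16 (T/G, transversion), 17 (C/A, transversion), 18 (T/A, transversion), 19 (C/A, transversion), 23 (A/C, transversion), 24 (G/C, transversion), 26 (G/T, transversion), 34 (A/C, transversion), 35 (T/A, transversion), 38 (A/T, transversion).
Of the 14 differences, 1 transition and 13 transversions over 40 sites: P = 1/40 = 0.025000, Q = 13/40 = 0.325000.
d = −0.5·ln(0.625000) − 0.25·ln(0.350000) = −0.5·(-0.470004) − 0.25·(-1.049822) = 0.4975.

0.4975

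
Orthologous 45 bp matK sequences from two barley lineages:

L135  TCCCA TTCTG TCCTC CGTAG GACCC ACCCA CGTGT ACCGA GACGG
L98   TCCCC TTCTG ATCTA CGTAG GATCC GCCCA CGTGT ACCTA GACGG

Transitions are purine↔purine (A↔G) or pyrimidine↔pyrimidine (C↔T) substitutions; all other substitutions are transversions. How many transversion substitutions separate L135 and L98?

4

The sequences differ at positions 5 (A/C, transversion), 11 (T/A, transversion), 12 (C/T, transition), 15 (C/A, transversion), 23 (C/T, transition), 26 (A/G, transition), 39 (G/T, transversion).
Of the 7 differences, 3 transitions and 4 transversions, so the answer is 4.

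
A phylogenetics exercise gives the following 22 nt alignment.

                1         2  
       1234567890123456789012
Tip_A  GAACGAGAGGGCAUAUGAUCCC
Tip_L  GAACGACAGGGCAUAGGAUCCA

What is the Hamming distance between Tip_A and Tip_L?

Differing sites — 7:G/C; 16:U/G; 22:C/A.
That gives 3 mismatches out of 22 aligned sites, so the Hamming distance is 3.

3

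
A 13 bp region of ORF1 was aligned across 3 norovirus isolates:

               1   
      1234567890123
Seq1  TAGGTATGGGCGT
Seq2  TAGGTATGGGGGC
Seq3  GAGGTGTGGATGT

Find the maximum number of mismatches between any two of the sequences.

5

Pairwise Hamming distances:
  Seq1 vs Seq2: 2
  Seq1 vs Seq3: 4
  Seq2 vs Seq3: 5
The largest is 5, between Seq2 and Seq3.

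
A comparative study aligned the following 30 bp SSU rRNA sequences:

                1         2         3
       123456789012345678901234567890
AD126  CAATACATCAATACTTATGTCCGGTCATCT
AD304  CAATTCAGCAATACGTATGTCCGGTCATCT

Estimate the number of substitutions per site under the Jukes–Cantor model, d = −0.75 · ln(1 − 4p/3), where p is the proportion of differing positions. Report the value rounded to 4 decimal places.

Mismatches occur at site 5 (A/T), site 8 (T/G), site 15 (T/G).
p = 3/30 = 0.100000.
d = −0.75 · ln(1 − (4/3)·0.100000) = −0.75 · ln(0.866667) = −0.75 · (-0.143100) = 0.1073.

0.1073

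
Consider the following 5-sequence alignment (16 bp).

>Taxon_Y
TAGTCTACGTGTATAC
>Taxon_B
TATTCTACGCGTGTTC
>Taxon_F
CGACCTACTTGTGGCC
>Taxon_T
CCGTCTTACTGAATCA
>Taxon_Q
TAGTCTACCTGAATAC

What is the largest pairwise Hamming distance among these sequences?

Pairwise Hamming distances:
  Taxon_Y vs Taxon_B: 4
  Taxon_Y vs Taxon_F: 8
  Taxon_Y vs Taxon_T: 8
  Taxon_Y vs Taxon_Q: 2
  Taxon_B vs Taxon_F: 8
  Taxon_B vs Taxon_T: 11
  Taxon_B vs Taxon_Q: 6
  Taxon_F vs Taxon_T: 10
  Taxon_F vs Taxon_Q: 9
  Taxon_T vs Taxon_Q: 6
The largest is 11, between Taxon_B and Taxon_T.

11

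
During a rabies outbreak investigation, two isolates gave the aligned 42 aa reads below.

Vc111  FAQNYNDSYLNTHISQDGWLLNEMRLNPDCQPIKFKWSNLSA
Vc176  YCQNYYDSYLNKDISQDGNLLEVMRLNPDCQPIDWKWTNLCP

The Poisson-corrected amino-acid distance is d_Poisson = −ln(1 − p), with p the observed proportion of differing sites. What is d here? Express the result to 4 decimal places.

Mismatches occur at site 1 (F↔Y), site 2 (A↔C), site 6 (N↔Y), site 12 (T↔K), site 13 (H↔D), site 19 (W↔N), site 22 (N↔E), site 23 (E↔V), site 34 (K↔D), site 35 (F↔W), site 38 (S↔T), site 41 (S↔C), site 42 (A↔P).
p = 13/42 = 0.309524.
d = −ln(1 − 0.309524) = −ln(0.690476) = 0.3704.

0.3704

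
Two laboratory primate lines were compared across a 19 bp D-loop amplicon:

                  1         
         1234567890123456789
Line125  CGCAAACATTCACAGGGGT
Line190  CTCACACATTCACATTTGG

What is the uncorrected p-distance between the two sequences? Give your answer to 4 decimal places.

Differing sites — 2:G/T; 5:A/C; 15:G/T; 16:G/T; 17:G/T; 19:T/G.
There are 6 differences over 19 sites, so p = 6/19 = 0.3158.

0.3158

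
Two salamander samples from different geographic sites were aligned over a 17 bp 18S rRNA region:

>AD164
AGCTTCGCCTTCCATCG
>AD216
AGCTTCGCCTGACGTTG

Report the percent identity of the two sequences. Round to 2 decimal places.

Differing sites — 11:T/G; 12:C/A; 14:A/G; 16:C/T.
13 of the 17 sites match, so the percent identity is 13/17 × 100 = 76.47%.

76.47%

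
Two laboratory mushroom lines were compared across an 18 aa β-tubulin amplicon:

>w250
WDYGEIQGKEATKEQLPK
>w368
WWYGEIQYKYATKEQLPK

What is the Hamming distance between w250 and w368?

3

The sequences differ at positions 2 (D/W), 8 (G/Y), 10 (E/Y).
That gives 3 mismatches out of 18 aligned sites, so the Hamming distance is 3.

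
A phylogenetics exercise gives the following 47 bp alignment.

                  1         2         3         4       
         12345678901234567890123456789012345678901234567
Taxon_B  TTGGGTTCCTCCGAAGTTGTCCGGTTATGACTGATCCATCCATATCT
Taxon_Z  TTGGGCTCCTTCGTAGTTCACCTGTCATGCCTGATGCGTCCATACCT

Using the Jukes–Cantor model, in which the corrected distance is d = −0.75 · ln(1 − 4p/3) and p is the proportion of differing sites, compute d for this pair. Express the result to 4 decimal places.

Mismatches occur at site 6 (T/C), site 11 (C/T), site 14 (A/T), site 19 (G/C), site 20 (T/A), site 23 (G/T), site 26 (T/C), site 30 (A/C), site 36 (C/G), site 38 (A/G), site 45 (T/C).
p = 11/47 = 0.234043.
d = −0.75 · ln(1 − (4/3)·0.234043) = −0.75 · ln(0.687943) = −0.75 · (-0.374049) = 0.2805.

0.2805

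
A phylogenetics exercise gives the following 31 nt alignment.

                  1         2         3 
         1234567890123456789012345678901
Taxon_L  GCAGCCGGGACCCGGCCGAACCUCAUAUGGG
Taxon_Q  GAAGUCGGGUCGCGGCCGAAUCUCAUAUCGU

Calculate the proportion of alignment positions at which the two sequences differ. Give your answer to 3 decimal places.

Mismatches occur at site 2 (C/A), site 5 (C/U), site 10 (A/U), site 12 (C/G), site 21 (C/U), site 29 (G/C), site 31 (G/U).
There are 7 differences over 31 sites, so p = 7/31 = 0.226.

0.226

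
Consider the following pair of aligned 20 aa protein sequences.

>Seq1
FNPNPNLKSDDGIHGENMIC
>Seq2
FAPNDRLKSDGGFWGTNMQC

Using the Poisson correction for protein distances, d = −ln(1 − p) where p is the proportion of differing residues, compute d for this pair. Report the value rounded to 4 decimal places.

0.5108

The sequences differ at positions 2 (N/A), 5 (P/D), 6 (N/R), 11 (D/G), 13 (I/F), 14 (H/W), 16 (E/T), 19 (I/Q).
p = 8/20 = 0.400000.
d = −ln(1 − 0.400000) = −ln(0.600000) = 0.5108.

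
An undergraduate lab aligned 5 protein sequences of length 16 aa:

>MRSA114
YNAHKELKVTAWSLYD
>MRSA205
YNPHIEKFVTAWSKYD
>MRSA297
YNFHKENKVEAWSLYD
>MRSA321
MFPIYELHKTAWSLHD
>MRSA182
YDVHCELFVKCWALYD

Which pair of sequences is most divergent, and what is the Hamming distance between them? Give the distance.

11

Pairwise Hamming distances:
  MRSA114 vs MRSA205: 5
  MRSA114 vs MRSA297: 3
  MRSA114 vs MRSA321: 8
  MRSA114 vs MRSA182: 7
  MRSA205 vs MRSA297: 6
  MRSA205 vs MRSA321: 9
  MRSA205 vs MRSA182: 8
  MRSA297 vs MRSA321: 10
  MRSA297 vs MRSA182: 8
  MRSA321 vs MRSA182: 11
The largest is 11, between MRSA321 and MRSA182.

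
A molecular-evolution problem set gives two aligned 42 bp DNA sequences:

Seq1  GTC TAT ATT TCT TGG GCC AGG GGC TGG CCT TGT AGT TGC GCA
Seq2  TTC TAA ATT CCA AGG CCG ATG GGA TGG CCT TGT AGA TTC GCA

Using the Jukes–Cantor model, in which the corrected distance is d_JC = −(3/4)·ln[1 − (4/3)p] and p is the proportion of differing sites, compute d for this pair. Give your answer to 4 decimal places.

Mismatches occur at site 1 (G↔T), site 6 (T↔A), site 10 (T↔C), site 12 (T↔A), site 13 (T↔A), site 16 (G↔C), site 18 (C↔G), site 20 (G↔T), site 24 (C↔A), site 36 (T↔A), site 38 (G↔T).
p = 11/42 = 0.261905.
d = −0.75 · ln(1 − (4/3)·0.261905) = −0.75 · ln(0.650793) = −0.75 · (-0.429564) = 0.3222.

0.3222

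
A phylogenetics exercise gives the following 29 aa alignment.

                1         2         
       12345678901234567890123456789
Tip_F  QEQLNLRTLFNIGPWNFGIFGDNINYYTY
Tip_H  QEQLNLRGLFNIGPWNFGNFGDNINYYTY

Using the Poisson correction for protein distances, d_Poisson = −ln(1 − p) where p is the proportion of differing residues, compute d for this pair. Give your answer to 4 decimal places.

The sequences differ at positions 8 (T/G), 19 (I/N).
p = 2/29 = 0.068966.
d = −ln(1 − 0.068966) = −ln(0.931034) = 0.0715.

0.0715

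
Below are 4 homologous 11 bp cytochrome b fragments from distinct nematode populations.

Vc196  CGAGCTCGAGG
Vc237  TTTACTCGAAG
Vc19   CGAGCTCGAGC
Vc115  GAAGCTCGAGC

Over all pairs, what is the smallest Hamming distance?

1

Pairwise Hamming distances:
  Vc196 vs Vc237: 5
  Vc196 vs Vc19: 1
  Vc196 vs Vc115: 3
  Vc237 vs Vc19: 6
  Vc237 vs Vc115: 6
  Vc19 vs Vc115: 2
The smallest is 1, between Vc196 and Vc19.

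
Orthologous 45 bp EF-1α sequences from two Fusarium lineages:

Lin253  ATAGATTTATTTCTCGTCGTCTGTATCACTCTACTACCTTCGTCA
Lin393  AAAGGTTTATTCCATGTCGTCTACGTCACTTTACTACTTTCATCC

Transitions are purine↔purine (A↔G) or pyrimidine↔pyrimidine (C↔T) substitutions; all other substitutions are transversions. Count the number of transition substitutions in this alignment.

9

Differing sites — 2:T/A (Tv); 5:A/G (Ti); 12:T/C (Ti); 14:T/A (Tv); 15:C/T (Ti); 23:G/A (Ti); 24:T/C (Ti); 25:A/G (Ti); 31:C/T (Ti); 38:C/T (Ti); 42:G/A (Ti); 45:A/C (Tv).
Of the 12 differences, 9 transitions and 3 transversions, so the answer is 9.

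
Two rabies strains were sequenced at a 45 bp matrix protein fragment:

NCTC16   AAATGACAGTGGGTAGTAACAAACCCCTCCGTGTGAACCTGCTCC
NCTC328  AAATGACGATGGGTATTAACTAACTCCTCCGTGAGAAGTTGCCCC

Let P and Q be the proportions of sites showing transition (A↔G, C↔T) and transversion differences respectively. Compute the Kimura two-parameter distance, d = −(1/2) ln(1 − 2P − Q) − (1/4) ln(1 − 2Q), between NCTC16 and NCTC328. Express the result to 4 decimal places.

The sequences differ at positions 8 (A/G, transition), 9 (G/A, transition), 16 (G/T, transversion), 21 (A/T, transversion), 25 (C/T, transition), 34 (T/A, transversion), 38 (C/G, transversion), 39 (C/T, transition), 43 (T/C, transition).
Of the 9 differences, 5 transitions and 4 transversions over 45 sites: P = 5/45 = 0.111111, Q = 4/45 = 0.088889.
d = −0.5·ln(0.688889) − 0.25·ln(0.822222) = −0.5·(-0.372675) − 0.25·(-0.195745) = 0.2353.

0.2353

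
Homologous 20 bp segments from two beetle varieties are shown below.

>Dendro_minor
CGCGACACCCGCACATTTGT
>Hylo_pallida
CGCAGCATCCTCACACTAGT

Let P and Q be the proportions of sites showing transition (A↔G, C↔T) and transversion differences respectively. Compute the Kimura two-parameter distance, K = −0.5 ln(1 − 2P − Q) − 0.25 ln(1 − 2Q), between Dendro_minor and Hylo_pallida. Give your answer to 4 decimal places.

Mismatches occur at site 4 (G/A, transition), site 5 (A/G, transition), site 8 (C/T, transition), site 11 (G/T, transversion), site 16 (T/C, transition), site 18 (T/A, transversion).
Of the 6 differences, 4 transitions and 2 transversions over 20 sites: P = 4/20 = 0.200000, Q = 2/20 = 0.100000.
d = −0.5·ln(0.500000) − 0.25·ln(0.800000) = −0.5·(-0.693147) − 0.25·(-0.223144) = 0.4024.

0.4024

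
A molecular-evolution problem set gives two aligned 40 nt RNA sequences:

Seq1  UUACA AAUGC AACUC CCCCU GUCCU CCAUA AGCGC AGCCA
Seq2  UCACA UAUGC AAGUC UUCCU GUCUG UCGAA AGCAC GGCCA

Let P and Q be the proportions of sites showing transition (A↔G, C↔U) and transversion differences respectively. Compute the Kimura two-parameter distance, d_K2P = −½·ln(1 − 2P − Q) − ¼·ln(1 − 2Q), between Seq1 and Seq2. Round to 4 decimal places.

0.4024

Mismatches occur at site 2 (U↔C, transition), site 6 (A↔U, transversion), site 13 (C↔G, transversion), site 16 (C↔U, transition), site 17 (C↔U, transition), site 24 (C↔U, transition), site 25 (U↔G, transversion), site 26 (C↔U, transition), site 28 (A↔G, transition), site 29 (U↔A, transversion), site 34 (G↔A, transition), site 36 (A↔G, transition).
Of the 12 differences, 8 transitions and 4 transversions over 40 sites: P = 8/40 = 0.200000, Q = 4/40 = 0.100000.
d = −0.5·ln(0.500000) − 0.25·ln(0.800000) = −0.5·(-0.693147) − 0.25·(-0.223144) = 0.4024.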